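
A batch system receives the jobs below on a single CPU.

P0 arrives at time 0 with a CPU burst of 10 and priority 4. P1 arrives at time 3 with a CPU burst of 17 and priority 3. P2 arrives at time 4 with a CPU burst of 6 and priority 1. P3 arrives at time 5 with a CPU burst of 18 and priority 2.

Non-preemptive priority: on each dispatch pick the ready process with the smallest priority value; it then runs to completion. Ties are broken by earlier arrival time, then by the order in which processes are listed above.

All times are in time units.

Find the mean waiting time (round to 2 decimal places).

Schedule: | P0 0-10 | P2 10-16 | P3 16-34 | P1 34-51 |
Completion: P0=10  P1=51  P2=16  P3=34
Turnaround (C−A): P0=10  P1=48  P2=12  P3=29
Waiting times: P0=0, P1=31, P2=6, P3=11
Average waiting = (0+31+6+11) / 4 = 48/4 = 12.00

12.00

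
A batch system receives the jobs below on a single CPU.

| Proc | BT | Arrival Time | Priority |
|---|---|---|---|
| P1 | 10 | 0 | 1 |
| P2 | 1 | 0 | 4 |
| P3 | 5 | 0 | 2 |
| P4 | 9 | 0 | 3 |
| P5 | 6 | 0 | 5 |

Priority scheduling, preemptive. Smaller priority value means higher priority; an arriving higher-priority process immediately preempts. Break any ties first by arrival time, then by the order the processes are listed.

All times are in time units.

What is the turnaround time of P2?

25

Timeline: | P1 0-10 | P3 10-15 | P4 15-24 | P2 24-25 | P5 25-31 |
Completion: P1=10  P2=25  P3=15  P4=24  P5=31
Turnaround(P2) = completion − arrival = 25 − 0 = 25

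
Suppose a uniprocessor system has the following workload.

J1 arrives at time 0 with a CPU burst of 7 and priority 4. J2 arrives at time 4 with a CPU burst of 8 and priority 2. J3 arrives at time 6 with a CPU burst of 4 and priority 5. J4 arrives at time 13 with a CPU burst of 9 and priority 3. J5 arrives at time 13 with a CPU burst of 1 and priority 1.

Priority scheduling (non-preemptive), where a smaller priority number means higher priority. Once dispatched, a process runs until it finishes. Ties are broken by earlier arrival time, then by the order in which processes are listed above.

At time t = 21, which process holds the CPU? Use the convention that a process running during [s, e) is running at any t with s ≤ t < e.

Timeline: | J1 0-7 | J2 7-15 | J5 15-16 | J4 16-25 | J3 25-29 |
Completion: J1=7  J2=15  J3=29  J4=25  J5=16
Turnaround (C−A): J1=7  J2=11  J3=23  J4=12  J5=3

J4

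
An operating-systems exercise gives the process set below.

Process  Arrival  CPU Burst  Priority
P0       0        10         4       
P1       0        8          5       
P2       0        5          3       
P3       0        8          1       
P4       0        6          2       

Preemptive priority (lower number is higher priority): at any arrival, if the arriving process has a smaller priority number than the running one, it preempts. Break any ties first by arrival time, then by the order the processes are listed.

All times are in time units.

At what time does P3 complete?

Timeline: | P3 0-8 | P4 8-14 | P2 14-19 | P0 19-29 | P1 29-37 |
Completion: P0=29  P1=37  P2=19  P3=8  P4=14

8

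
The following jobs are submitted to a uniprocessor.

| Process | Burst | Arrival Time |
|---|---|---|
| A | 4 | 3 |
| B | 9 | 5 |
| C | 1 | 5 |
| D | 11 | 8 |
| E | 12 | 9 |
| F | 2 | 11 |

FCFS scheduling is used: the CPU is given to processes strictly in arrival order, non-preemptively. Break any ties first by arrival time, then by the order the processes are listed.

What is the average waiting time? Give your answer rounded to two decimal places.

11.67

Gantt: | idle 0-3 | A 3-7 | B 7-16 | C 16-17 | D 17-28 | E 28-40 | F 40-42 |
Completion: A=7  B=16  C=17  D=28  E=40  F=42
Waiting times: A=0, B=2, C=11, D=9, E=19, F=29
Average waiting = (0+2+11+9+19+29) / 6 = 70/6 = 11.67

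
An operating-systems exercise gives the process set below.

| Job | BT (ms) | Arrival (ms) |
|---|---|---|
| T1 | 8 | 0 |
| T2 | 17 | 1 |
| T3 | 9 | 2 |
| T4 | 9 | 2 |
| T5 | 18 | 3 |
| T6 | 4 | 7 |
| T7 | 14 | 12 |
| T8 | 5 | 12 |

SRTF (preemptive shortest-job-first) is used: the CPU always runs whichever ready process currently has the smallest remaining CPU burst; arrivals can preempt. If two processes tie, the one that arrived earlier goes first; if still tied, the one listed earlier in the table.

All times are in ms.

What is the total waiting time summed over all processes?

Gantt: | T1 0-8 | T6 8-12 | T8 12-17 | T3 17-26 | T4 26-35 | T7 35-49 | T2 49-66 | T5 66-84 |
Completion: T1=8  T2=66  T3=26  T4=35  T5=84  T6=12  T7=49  T8=17
Turnaround (C−A): T1=8  T2=65  T3=24  T4=33  T5=81  T6=5  T7=37  T8=5
Waiting = turnaround − burst: T1=0, T2=48, T3=15, T4=24, T5=63, T6=1, T7=23, T8=0
Total waiting = 0 + 48 + 15 + 24 + 63 + 1 + 23 + 0 = 174

174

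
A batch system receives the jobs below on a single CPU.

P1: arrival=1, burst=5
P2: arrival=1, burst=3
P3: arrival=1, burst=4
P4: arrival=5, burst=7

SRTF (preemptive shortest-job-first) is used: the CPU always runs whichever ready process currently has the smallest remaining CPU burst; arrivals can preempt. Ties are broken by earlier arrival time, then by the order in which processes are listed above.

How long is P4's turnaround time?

Timeline: | idle 0-1 | P2 1-4 | P3 4-8 | P1 8-13 | P4 13-20 |
Completion: P1=13  P2=4  P3=8  P4=20
Turnaround(P4) = completion − arrival = 20 − 5 = 15

15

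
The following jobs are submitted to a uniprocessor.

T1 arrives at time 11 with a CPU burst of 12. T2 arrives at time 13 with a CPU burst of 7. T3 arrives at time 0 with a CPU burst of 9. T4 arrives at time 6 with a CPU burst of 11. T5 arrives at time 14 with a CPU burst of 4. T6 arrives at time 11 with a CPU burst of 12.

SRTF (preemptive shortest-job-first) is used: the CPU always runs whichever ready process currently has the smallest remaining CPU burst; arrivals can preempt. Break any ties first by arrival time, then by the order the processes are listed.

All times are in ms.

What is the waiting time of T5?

0

Timeline: | T3 0-9 | T4 9-14 | T5 14-18 | T4 18-24 | T2 24-31 | T1 31-43 | T6 43-55 |
Completion: T1=43  T2=31  T3=9  T4=24  T5=18  T6=55
Turnaround (C−A): T1=32  T2=18  T3=9  T4=18  T5=4  T6=44
Waiting(T5) = turnaround − burst = 4 − 4 = 0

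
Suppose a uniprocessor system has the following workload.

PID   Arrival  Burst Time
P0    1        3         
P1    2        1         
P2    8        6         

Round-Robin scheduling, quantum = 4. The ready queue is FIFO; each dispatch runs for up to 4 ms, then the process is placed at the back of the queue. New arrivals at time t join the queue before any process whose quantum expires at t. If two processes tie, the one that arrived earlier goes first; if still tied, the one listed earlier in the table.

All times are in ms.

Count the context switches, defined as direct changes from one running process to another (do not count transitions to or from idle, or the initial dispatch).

Timeline: | idle 0-1 | P0 1-4 | P1 4-5 | idle 5-8 | P2 8-14 |
Completion: P0=4  P1=5  P2=14
Turnaround (C−A): P0=3  P1=3  P2=6

1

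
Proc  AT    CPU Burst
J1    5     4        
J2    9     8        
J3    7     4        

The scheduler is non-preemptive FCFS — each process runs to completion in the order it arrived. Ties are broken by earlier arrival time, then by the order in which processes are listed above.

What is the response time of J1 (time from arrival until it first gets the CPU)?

Schedule: | idle 0-5 | J1 5-9 | J3 9-13 | J2 13-21 |
Completion: J1=9  J2=21  J3=13
Turnaround (C−A): J1=4  J2=12  J3=6
Response(J1) = first start − arrival = 5 − 5 = 0

0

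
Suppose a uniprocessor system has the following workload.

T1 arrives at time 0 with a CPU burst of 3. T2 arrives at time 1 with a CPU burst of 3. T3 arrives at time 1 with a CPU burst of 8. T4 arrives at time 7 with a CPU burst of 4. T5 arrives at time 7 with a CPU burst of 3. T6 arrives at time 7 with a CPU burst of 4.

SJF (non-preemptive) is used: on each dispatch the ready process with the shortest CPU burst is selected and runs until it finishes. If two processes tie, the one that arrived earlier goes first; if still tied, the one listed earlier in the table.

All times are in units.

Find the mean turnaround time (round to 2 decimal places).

Gantt: | T1 0-3 | T2 3-6 | T3 6-14 | T5 14-17 | T4 17-21 | T6 21-25 |
Completion: T1=3  T2=6  T3=14  T4=21  T5=17  T6=25
Turnaround (C−A): T1=3  T2=5  T3=13  T4=14  T5=10  T6=18
Turnaround times: T1=3, T2=5, T3=13, T4=14, T5=10, T6=18
Average turnaround = (3+5+13+14+10+18) / 6 = 63/6 = 10.50

10.50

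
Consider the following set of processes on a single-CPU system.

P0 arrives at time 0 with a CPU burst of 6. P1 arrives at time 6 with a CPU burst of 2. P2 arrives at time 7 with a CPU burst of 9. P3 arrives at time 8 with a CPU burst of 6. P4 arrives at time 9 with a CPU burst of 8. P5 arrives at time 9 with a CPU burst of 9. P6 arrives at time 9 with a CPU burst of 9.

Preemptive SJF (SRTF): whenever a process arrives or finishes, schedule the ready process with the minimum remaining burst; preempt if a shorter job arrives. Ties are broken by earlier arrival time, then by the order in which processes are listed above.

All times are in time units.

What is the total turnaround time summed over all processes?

122

Gantt: | P0 0-6 | P1 6-8 | P3 8-14 | P4 14-22 | P2 22-31 | P5 31-40 | P6 40-49 |
Completion: P0=6  P1=8  P2=31  P3=14  P4=22  P5=40  P6=49
Turnaround (C−A): P0=6  P1=2  P2=24  P3=6  P4=13  P5=31  P6=40
Turnaround = completion − arrival: P0=6, P1=2, P2=24, P3=6, P4=13, P5=31, P6=40
Total turnaround = 6 + 2 + 24 + 6 + 13 + 31 + 40 = 122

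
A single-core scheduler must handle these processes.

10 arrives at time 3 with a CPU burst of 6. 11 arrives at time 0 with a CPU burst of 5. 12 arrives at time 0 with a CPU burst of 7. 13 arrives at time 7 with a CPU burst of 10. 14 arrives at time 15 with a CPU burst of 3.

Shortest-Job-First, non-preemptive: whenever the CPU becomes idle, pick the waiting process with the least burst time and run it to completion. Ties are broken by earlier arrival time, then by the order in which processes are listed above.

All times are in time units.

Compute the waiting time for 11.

0

Gantt: | 11 0-5 | 10 5-11 | 12 11-18 | 14 18-21 | 13 21-31 |
Completion: 10=11  11=5  12=18  13=31  14=21
Turnaround (C−A): 10=8  11=5  12=18  13=24  14=6
Waiting(11) = turnaround − burst = 5 − 5 = 0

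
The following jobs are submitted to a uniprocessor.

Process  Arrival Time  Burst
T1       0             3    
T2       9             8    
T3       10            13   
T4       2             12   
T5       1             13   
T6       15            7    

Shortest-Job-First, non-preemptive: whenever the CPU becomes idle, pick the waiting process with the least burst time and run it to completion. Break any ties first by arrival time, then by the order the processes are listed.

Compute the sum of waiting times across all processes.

Gantt: | T1 0-3 | T4 3-15 | T6 15-22 | T2 22-30 | T5 30-43 | T3 43-56 |
Completion: T1=3  T2=30  T3=56  T4=15  T5=43  T6=22
Turnaround (C−A): T1=3  T2=21  T3=46  T4=13  T5=42  T6=7
Waiting = turnaround − burst: T1=0, T2=13, T3=33, T4=1, T5=29, T6=0
Total waiting = 0 + 13 + 33 + 1 + 29 + 0 = 76

76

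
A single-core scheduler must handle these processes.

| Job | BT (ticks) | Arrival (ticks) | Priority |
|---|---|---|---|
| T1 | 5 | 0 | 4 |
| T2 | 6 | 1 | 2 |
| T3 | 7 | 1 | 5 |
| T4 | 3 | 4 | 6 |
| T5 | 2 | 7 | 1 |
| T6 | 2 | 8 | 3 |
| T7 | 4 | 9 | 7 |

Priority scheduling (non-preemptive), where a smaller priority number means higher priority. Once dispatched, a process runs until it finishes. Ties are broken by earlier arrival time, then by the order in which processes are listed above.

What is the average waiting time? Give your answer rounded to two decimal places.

Timeline: | T1 0-5 | T2 5-11 | T5 11-13 | T6 13-15 | T3 15-22 | T4 22-25 | T7 25-29 |
Completion: T1=5  T2=11  T3=22  T4=25  T5=13  T6=15  T7=29
Waiting times: T1=0, T2=4, T3=14, T4=18, T5=4, T6=5, T7=16
Average waiting = (0+4+14+18+4+5+16) / 7 = 61/7 = 8.71

8.71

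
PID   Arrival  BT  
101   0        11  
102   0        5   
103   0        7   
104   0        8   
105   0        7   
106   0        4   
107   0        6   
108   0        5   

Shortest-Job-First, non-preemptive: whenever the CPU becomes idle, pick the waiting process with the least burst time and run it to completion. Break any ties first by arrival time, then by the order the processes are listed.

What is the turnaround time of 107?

20

Gantt: | 106 0-4 | 102 4-9 | 108 9-14 | 107 14-20 | 103 20-27 | 105 27-34 | 104 34-42 | 101 42-53 |
Completion: 101=53  102=9  103=27  104=42  105=34  106=4  107=20  108=14
Turnaround(107) = completion − arrival = 20 − 0 = 20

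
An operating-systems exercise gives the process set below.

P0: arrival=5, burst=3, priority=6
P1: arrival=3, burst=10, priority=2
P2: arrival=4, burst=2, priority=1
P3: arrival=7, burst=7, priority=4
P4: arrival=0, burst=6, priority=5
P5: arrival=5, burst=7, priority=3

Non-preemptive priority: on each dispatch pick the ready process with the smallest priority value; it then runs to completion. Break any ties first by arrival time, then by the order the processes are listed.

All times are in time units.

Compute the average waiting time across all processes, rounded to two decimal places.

10.83

Schedule: | P4 0-6 | P2 6-8 | P1 8-18 | P5 18-25 | P3 25-32 | P0 32-35 |
Completion: P0=35  P1=18  P2=8  P3=32  P4=6  P5=25
Waiting times: P0=27, P1=5, P2=2, P3=18, P4=0, P5=13
Average waiting = (27+5+2+18+0+13) / 6 = 65/6 = 10.83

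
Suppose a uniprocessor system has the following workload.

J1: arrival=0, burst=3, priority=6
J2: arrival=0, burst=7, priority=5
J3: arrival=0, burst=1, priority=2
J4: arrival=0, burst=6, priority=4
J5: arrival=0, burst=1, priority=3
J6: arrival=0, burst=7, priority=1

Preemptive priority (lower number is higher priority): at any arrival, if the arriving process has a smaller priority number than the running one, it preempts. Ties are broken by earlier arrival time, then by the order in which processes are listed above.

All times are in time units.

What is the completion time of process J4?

Gantt: | J6 0-7 | J3 7-8 | J5 8-9 | J4 9-15 | J2 15-22 | J1 22-25 |
Completion: J1=25  J2=22  J3=8  J4=15  J5=9  J6=7
Turnaround (C−A): J1=25  J2=22  J3=8  J4=15  J5=9  J6=7

15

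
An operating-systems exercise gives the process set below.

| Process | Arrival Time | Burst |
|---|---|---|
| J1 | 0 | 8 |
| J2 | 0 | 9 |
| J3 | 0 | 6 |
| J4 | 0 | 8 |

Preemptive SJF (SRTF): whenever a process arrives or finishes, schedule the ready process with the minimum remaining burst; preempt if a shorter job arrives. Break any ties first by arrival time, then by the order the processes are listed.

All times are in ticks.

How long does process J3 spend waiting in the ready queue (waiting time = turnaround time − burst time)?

0

Gantt: | J3 0-6 | J1 6-14 | J4 14-22 | J2 22-31 |
Completion: J1=14  J2=31  J3=6  J4=22
Turnaround (C−A): J1=14  J2=31  J3=6  J4=22
Waiting(J3) = turnaround − burst = 6 − 6 = 0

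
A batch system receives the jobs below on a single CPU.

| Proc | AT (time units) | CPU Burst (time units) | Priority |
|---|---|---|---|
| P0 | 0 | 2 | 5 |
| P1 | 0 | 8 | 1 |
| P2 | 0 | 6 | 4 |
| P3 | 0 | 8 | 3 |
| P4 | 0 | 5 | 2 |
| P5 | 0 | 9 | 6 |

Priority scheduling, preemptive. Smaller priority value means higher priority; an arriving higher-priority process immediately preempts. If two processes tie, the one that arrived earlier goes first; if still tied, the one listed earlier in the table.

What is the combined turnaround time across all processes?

136

Timeline: | P1 0-8 | P4 8-13 | P3 13-21 | P2 21-27 | P0 27-29 | P5 29-38 |
Completion: P0=29  P1=8  P2=27  P3=21  P4=13  P5=38
Turnaround (C−A): P0=29  P1=8  P2=27  P3=21  P4=13  P5=38
Turnaround = completion − arrival: P0=29, P1=8, P2=27, P3=21, P4=13, P5=38
Total turnaround = 29 + 8 + 27 + 21 + 13 + 38 = 136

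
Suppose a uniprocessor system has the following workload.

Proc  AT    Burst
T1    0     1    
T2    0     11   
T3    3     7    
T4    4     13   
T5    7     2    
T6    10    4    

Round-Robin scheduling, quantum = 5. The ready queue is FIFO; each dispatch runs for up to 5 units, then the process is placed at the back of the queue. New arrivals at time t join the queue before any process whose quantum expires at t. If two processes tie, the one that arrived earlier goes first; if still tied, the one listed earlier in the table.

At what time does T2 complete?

35

Gantt: | T1 0-1 | T2 1-6 | T3 6-11 | T4 11-16 | T2 16-21 | T5 21-23 | T6 23-27 | T3 27-29 | T4 29-34 | T2 34-35 | T4 35-38 |
Completion: T1=1  T2=35  T3=29  T4=38  T5=23  T6=27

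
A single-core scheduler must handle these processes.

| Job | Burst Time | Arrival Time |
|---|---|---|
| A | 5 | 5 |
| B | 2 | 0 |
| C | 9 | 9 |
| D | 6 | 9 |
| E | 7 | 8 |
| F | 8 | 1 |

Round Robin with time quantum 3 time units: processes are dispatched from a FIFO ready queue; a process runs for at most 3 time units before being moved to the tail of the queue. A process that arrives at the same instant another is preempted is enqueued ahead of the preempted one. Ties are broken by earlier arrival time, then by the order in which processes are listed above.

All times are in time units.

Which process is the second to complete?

Schedule: | B 0-2 | F 2-5 | A 5-8 | F 8-11 | E 11-14 | A 14-16 | C 16-19 | D 19-22 | F 22-24 | E 24-27 | C 27-30 | D 30-33 | E 33-34 | C 34-37 |
Completion: A=16  B=2  C=37  D=33  E=34  F=24
Finish order: B → A → F → D → E → C

A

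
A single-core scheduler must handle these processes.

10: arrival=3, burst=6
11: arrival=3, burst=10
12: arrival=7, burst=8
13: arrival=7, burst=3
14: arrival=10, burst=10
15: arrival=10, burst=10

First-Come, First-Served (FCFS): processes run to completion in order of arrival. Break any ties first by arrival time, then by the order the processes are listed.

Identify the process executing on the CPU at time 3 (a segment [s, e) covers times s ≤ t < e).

10

Timeline: | idle 0-3 | 10 3-9 | 11 9-19 | 12 19-27 | 13 27-30 | 14 30-40 | 15 40-50 |
Completion: 10=9  11=19  12=27  13=30  14=40  15=50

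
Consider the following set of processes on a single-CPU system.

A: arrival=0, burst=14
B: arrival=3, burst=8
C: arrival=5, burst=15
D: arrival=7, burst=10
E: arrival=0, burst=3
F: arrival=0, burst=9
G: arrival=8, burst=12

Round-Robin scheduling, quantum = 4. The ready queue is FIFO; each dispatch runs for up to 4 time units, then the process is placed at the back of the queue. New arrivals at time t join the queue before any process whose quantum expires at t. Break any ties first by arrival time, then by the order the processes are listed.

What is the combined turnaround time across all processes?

340

Gantt: | A 0-4 | E 4-7 | F 7-11 | B 11-15 | A 15-19 | C 19-23 | D 23-27 | G 27-31 | F 31-35 | B 35-39 | A 39-43 | C 43-47 | D 47-51 | G 51-55 | F 55-56 | A 56-58 | C 58-62 | D 62-64 | G 64-68 | C 68-71 |
Completion: A=58  B=39  C=71  D=64  E=7  F=56  G=68
Turnaround = completion − arrival: A=58, B=36, C=66, D=57, E=7, F=56, G=60
Total turnaround = 58 + 36 + 66 + 57 + 7 + 56 + 60 = 340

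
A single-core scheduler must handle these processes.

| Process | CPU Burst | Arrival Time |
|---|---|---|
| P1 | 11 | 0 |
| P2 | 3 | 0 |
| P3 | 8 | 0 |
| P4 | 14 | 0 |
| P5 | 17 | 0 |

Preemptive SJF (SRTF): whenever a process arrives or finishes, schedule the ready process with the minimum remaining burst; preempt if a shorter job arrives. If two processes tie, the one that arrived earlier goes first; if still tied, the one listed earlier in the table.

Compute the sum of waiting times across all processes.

Gantt: | P2 0-3 | P3 3-11 | P1 11-22 | P4 22-36 | P5 36-53 |
Completion: P1=22  P2=3  P3=11  P4=36  P5=53
Turnaround (C−A): P1=22  P2=3  P3=11  P4=36  P5=53
Waiting = turnaround − burst: P1=11, P2=0, P3=3, P4=22, P5=36
Total waiting = 11 + 0 + 3 + 22 + 36 = 72

72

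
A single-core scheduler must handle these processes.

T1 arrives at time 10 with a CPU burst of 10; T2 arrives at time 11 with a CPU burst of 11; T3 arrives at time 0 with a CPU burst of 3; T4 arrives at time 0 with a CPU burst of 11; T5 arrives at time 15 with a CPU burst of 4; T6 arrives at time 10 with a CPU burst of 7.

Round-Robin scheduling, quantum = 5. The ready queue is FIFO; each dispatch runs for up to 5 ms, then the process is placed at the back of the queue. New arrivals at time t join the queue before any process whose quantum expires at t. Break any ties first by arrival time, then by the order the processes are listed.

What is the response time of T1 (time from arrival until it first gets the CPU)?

3

Timeline: | T3 0-3 | T4 3-13 | T1 13-18 | T6 18-23 | T2 23-28 | T4 28-29 | T5 29-33 | T1 33-38 | T6 38-40 | T2 40-46 |
Completion: T1=38  T2=46  T3=3  T4=29  T5=33  T6=40
Turnaround (C−A): T1=28  T2=35  T3=3  T4=29  T5=18  T6=30
Response(T1) = first start − arrival = 13 − 10 = 3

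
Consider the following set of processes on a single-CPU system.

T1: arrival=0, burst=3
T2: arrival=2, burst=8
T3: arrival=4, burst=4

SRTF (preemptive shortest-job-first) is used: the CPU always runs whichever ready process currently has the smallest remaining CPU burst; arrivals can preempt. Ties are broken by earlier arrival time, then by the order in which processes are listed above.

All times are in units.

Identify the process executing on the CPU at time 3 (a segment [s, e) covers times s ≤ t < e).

T2

Schedule: | T1 0-3 | T2 3-4 | T3 4-8 | T2 8-15 |
Completion: T1=3  T2=15  T3=8
Turnaround (C−A): T1=3  T2=13  T3=4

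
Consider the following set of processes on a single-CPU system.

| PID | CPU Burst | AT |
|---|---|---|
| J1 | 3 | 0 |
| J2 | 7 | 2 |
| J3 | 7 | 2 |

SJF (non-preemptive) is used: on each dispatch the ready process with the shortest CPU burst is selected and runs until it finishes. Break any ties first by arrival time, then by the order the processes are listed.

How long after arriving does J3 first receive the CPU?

Gantt: | J1 0-3 | J2 3-10 | J3 10-17 |
Completion: J1=3  J2=10  J3=17
Response(J3) = first start − arrival = 10 − 2 = 8

8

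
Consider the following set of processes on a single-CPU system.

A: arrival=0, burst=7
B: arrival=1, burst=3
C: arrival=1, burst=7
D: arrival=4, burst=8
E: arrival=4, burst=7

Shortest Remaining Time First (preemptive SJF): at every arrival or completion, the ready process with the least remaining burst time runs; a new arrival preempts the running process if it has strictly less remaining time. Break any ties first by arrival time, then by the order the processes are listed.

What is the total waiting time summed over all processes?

Gantt: | A 0-1 | B 1-4 | A 4-10 | C 10-17 | E 17-24 | D 24-32 |
Completion: A=10  B=4  C=17  D=32  E=24
Turnaround (C−A): A=10  B=3  C=16  D=28  E=20
Waiting = turnaround − burst: A=3, B=0, C=9, D=20, E=13
Total waiting = 3 + 0 + 9 + 20 + 13 = 45

45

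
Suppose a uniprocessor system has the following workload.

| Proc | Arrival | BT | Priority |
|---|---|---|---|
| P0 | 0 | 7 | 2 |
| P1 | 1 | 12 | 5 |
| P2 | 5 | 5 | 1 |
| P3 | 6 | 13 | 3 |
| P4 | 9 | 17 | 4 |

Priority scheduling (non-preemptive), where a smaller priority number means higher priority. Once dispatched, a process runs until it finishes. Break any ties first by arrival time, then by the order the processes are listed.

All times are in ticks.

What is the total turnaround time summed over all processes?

Schedule: | P0 0-7 | P2 7-12 | P3 12-25 | P4 25-42 | P1 42-54 |
Completion: P0=7  P1=54  P2=12  P3=25  P4=42
Turnaround (C−A): P0=7  P1=53  P2=7  P3=19  P4=33
Turnaround = completion − arrival: P0=7, P1=53, P2=7, P3=19, P4=33
Total turnaround = 7 + 53 + 7 + 19 + 33 = 119

119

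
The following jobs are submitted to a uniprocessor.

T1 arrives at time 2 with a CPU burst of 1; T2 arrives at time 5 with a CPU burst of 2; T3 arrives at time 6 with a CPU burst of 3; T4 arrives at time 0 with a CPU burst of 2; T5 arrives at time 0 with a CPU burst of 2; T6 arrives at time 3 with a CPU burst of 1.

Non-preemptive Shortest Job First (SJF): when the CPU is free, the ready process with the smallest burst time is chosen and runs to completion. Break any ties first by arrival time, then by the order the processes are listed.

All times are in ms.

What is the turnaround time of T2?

3

Schedule: | T4 0-2 | T1 2-3 | T6 3-4 | T5 4-6 | T2 6-8 | T3 8-11 |
Completion: T1=3  T2=8  T3=11  T4=2  T5=6  T6=4
Turnaround(T2) = completion − arrival = 8 − 5 = 3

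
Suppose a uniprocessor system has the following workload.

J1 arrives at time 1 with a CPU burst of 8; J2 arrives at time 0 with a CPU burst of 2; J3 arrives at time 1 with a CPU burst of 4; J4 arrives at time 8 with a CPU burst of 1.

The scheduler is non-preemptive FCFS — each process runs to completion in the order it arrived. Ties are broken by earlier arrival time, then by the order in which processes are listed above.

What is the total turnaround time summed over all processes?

Gantt: | J2 0-2 | J1 2-10 | J3 10-14 | J4 14-15 |
Completion: J1=10  J2=2  J3=14  J4=15
Turnaround = completion − arrival: J1=9, J2=2, J3=13, J4=7
Total turnaround = 9 + 2 + 13 + 7 = 31

31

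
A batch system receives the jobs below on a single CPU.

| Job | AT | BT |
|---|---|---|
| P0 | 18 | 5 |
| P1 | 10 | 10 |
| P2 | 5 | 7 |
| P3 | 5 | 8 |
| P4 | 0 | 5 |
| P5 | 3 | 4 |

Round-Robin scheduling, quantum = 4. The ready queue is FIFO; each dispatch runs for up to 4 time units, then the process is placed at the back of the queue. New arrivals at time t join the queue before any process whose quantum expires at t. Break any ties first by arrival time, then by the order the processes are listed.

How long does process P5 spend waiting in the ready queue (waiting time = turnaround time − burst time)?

1

Schedule: | P4 0-4 | P5 4-8 | P4 8-9 | P2 9-13 | P3 13-17 | P1 17-21 | P2 21-24 | P3 24-28 | P0 28-32 | P1 32-36 | P0 36-37 | P1 37-39 |
Completion: P0=37  P1=39  P2=24  P3=28  P4=9  P5=8
Waiting(P5) = turnaround − burst = 5 − 4 = 1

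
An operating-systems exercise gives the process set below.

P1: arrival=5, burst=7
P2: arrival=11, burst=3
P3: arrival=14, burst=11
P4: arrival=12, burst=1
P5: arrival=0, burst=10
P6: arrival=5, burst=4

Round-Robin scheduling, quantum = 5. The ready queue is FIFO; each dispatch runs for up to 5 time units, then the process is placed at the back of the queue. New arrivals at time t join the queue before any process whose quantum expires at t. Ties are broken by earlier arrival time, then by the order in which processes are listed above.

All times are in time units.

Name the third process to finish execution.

Timeline: | P5 0-5 | P1 5-10 | P6 10-14 | P5 14-19 | P1 19-21 | P2 21-24 | P4 24-25 | P3 25-36 |
Completion: P1=21  P2=24  P3=36  P4=25  P5=19  P6=14
Finish order: P6 → P5 → P1 → P2 → P4 → P3

P1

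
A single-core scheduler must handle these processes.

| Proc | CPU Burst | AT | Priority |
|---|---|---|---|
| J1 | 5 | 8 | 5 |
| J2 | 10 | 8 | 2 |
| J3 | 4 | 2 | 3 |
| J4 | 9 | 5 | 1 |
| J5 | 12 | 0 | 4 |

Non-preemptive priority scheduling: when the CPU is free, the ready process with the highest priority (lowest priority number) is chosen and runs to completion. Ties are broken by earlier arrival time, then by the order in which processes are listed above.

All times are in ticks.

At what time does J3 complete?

35

Gantt: | J5 0-12 | J4 12-21 | J2 21-31 | J3 31-35 | J1 35-40 |
Completion: J1=40  J2=31  J3=35  J4=21  J5=12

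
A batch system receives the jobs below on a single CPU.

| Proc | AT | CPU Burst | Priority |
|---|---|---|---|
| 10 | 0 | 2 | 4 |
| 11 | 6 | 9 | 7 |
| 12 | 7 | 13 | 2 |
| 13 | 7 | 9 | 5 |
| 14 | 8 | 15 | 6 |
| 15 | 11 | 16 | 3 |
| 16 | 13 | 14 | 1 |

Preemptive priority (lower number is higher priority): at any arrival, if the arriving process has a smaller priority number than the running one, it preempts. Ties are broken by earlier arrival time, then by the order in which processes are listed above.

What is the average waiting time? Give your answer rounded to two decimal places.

Timeline: | 10 0-2 | idle 2-6 | 11 6-7 | 12 7-13 | 16 13-27 | 12 27-34 | 15 34-50 | 13 50-59 | 14 59-74 | 11 74-82 |
Completion: 10=2  11=82  12=34  13=59  14=74  15=50  16=27
Turnaround (C−A): 10=2  11=76  12=27  13=52  14=66  15=39  16=14
Waiting times: 10=0, 11=67, 12=14, 13=43, 14=51, 15=23, 16=0
Average waiting = (0+67+14+43+51+23+0) / 7 = 198/7 = 28.29

28.29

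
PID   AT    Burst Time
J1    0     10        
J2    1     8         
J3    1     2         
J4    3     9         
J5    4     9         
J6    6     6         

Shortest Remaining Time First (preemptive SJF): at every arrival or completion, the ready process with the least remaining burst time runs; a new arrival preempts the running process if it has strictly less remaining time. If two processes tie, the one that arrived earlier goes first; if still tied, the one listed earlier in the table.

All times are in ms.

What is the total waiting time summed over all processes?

Schedule: | J1 0-1 | J3 1-3 | J2 3-11 | J6 11-17 | J1 17-26 | J4 26-35 | J5 35-44 |
Completion: J1=26  J2=11  J3=3  J4=35  J5=44  J6=17
Waiting = turnaround − burst: J1=16, J2=2, J3=0, J4=23, J5=31, J6=5
Total waiting = 16 + 2 + 0 + 23 + 31 + 5 = 77

77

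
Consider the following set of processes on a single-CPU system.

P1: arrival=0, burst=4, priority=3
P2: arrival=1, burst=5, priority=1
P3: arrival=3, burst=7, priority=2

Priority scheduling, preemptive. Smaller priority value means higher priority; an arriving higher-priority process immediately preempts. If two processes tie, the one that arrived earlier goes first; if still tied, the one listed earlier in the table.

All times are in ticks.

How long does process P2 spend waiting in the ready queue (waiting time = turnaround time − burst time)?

0

Schedule: | P1 0-1 | P2 1-6 | P3 6-13 | P1 13-16 |
Completion: P1=16  P2=6  P3=13
Turnaround (C−A): P1=16  P2=5  P3=10
Waiting(P2) = turnaround − burst = 5 − 5 = 0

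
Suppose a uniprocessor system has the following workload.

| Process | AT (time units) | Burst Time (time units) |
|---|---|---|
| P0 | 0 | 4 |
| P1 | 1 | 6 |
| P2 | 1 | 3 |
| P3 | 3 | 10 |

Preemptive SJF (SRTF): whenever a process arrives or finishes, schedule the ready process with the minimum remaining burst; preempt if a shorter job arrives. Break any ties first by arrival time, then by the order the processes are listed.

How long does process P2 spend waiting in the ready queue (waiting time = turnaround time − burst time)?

3

Schedule: | P0 0-4 | P2 4-7 | P1 7-13 | P3 13-23 |
Completion: P0=4  P1=13  P2=7  P3=23
Turnaround (C−A): P0=4  P1=12  P2=6  P3=20
Waiting(P2) = turnaround − burst = 6 − 3 = 3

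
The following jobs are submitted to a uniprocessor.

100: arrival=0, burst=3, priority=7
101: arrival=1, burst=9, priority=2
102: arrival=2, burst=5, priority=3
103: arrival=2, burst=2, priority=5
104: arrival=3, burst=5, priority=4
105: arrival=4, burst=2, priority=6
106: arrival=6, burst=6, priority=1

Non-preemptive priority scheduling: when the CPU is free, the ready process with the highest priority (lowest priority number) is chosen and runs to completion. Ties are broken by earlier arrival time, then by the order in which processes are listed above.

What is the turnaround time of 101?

11

Gantt: | 100 0-3 | 101 3-12 | 106 12-18 | 102 18-23 | 104 23-28 | 103 28-30 | 105 30-32 |
Completion: 100=3  101=12  102=23  103=30  104=28  105=32  106=18
Turnaround(101) = completion − arrival = 12 − 1 = 11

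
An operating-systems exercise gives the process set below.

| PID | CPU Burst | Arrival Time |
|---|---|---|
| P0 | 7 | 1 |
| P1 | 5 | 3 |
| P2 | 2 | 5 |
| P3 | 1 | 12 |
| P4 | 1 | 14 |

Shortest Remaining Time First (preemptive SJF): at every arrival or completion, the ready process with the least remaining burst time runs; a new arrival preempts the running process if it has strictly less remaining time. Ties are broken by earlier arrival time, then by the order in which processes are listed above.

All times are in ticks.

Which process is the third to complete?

P3

Schedule: | idle 0-1 | P0 1-5 | P2 5-7 | P0 7-10 | P1 10-12 | P3 12-13 | P1 13-14 | P4 14-15 | P1 15-17 |
Completion: P0=10  P1=17  P2=7  P3=13  P4=15
Turnaround (C−A): P0=9  P1=14  P2=2  P3=1  P4=1
Finish order: P2 → P0 → P3 → P4 → P1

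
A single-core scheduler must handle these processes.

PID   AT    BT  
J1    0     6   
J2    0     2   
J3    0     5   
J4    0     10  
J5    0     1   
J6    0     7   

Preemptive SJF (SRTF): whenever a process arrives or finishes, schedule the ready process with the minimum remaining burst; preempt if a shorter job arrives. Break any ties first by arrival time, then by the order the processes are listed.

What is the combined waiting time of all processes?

Timeline: | J5 0-1 | J2 1-3 | J3 3-8 | J1 8-14 | J6 14-21 | J4 21-31 |
Completion: J1=14  J2=3  J3=8  J4=31  J5=1  J6=21
Turnaround (C−A): J1=14  J2=3  J3=8  J4=31  J5=1  J6=21
Waiting = turnaround − burst: J1=8, J2=1, J3=3, J4=21, J5=0, J6=14
Total waiting = 8 + 1 + 3 + 21 + 0 + 14 = 47

47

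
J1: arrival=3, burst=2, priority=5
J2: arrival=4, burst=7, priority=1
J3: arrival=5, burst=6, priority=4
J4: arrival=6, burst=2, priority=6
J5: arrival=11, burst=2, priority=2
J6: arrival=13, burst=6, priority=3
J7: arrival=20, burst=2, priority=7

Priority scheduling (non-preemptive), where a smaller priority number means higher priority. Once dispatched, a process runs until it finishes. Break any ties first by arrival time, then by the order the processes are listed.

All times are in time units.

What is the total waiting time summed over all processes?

46

Gantt: | idle 0-3 | J1 3-5 | J2 5-12 | J5 12-14 | J6 14-20 | J3 20-26 | J4 26-28 | J7 28-30 |
Completion: J1=5  J2=12  J3=26  J4=28  J5=14  J6=20  J7=30
Waiting = turnaround − burst: J1=0, J2=1, J3=15, J4=20, J5=1, J6=1, J7=8
Total waiting = 0 + 1 + 15 + 20 + 1 + 1 + 8 = 46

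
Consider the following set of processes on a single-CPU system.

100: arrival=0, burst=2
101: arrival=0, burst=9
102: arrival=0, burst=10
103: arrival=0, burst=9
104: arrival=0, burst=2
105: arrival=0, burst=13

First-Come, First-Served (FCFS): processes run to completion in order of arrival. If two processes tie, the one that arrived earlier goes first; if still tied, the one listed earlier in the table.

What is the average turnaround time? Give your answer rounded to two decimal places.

Timeline: | 100 0-2 | 101 2-11 | 102 11-21 | 103 21-30 | 104 30-32 | 105 32-45 |
Completion: 100=2  101=11  102=21  103=30  104=32  105=45
Turnaround (C−A): 100=2  101=11  102=21  103=30  104=32  105=45
Turnaround times: 100=2, 101=11, 102=21, 103=30, 104=32, 105=45
Average turnaround = (2+11+21+30+32+45) / 6 = 141/6 = 23.50

23.50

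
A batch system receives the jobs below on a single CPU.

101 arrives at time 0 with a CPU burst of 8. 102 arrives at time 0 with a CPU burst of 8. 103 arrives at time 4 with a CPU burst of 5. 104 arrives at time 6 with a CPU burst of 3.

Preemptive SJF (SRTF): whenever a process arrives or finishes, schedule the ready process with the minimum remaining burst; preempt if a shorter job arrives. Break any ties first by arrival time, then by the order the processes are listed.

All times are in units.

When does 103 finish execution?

Schedule: | 101 0-8 | 104 8-11 | 103 11-16 | 102 16-24 |
Completion: 101=8  102=24  103=16  104=11

16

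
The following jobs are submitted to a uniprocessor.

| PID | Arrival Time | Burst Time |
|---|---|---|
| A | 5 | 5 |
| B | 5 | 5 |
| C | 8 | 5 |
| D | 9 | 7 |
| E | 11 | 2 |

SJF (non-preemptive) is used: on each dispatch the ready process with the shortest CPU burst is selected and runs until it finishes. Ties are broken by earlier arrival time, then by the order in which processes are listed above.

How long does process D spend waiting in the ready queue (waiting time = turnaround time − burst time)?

Schedule: | idle 0-5 | A 5-10 | B 10-15 | E 15-17 | C 17-22 | D 22-29 |
Completion: A=10  B=15  C=22  D=29  E=17
Waiting(D) = turnaround − burst = 20 − 7 = 13

13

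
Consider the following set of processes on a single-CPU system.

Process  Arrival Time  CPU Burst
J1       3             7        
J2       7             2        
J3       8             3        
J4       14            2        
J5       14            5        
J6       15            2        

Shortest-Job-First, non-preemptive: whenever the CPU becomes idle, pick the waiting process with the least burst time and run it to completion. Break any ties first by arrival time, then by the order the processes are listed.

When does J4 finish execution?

Gantt: | idle 0-3 | J1 3-10 | J2 10-12 | J3 12-15 | J4 15-17 | J6 17-19 | J5 19-24 |
Completion: J1=10  J2=12  J3=15  J4=17  J5=24  J6=19
Turnaround (C−A): J1=7  J2=5  J3=7  J4=3  J5=10  J6=4

17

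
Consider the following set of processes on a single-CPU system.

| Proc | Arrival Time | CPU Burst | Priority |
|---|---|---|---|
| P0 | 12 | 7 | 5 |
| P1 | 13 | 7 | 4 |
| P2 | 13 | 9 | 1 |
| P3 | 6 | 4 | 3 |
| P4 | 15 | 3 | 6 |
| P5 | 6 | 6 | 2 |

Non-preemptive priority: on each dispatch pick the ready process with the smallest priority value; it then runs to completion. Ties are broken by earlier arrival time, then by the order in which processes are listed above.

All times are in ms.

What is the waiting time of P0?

Timeline: | idle 0-6 | P5 6-12 | P3 12-16 | P2 16-25 | P1 25-32 | P0 32-39 | P4 39-42 |
Completion: P0=39  P1=32  P2=25  P3=16  P4=42  P5=12
Turnaround (C−A): P0=27  P1=19  P2=12  P3=10  P4=27  P5=6
Waiting(P0) = turnaround − burst = 27 − 7 = 20

20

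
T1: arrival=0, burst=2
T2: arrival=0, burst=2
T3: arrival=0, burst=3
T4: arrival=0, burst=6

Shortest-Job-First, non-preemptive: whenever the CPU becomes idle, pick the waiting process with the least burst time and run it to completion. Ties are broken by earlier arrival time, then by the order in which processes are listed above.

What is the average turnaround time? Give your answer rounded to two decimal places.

Gantt: | T1 0-2 | T2 2-4 | T3 4-7 | T4 7-13 |
Completion: T1=2  T2=4  T3=7  T4=13
Turnaround times: T1=2, T2=4, T3=7, T4=13
Average turnaround = (2+4+7+13) / 4 = 26/4 = 6.50

6.50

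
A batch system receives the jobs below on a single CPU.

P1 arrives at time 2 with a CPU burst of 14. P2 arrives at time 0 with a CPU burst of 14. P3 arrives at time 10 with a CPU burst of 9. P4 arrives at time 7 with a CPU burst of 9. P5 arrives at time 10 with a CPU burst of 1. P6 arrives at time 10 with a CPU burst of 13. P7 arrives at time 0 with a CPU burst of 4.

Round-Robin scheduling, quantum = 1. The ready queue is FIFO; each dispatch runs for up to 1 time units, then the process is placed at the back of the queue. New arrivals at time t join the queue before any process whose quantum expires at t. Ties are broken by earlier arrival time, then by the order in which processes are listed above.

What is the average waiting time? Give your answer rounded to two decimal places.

Schedule: | P2 0-1 | P7 1-2 | P2 2-3 | P1 3-4 | P7 4-5 | P2 5-6 | P1 6-7 | P7 7-8 | P2 8-9 | P4 9-10 | P1 10-11 | P7 11-12 | P2 12-13 | P3 13-14 | P5 14-15 | P6 15-16 | P4 16-17 | P1 17-18 | P2 18-19 | P3 19-20 | P6 20-21 | P4 21-22 | P1 22-23 | P2 23-24 | P3 24-25 | P6 25-26 | P4 26-27 | P1 27-28 | P2 28-29 | P3 29-30 | P6 30-31 | P4 31-32 | P1 32-33 | P2 33-34 | P3 34-35 | P6 35-36 | P4 36-37 | P1 37-38 | P2 38-39 | P3 39-40 | P6 40-41 | P4 41-42 | P1 42-43 | P2 43-44 | P3 44-45 | P6 45-46 | P4 46-47 | P1 47-48 | P2 48-49 | P3 49-50 | P6 50-51 | P4 51-52 | P1 52-53 | P2 53-54 | P3 54-55 | P6 55-56 | P1 56-57 | P2 57-58 | P6 58-59 | P1 59-60 | P6 60-61 | P1 61-62 | P6 62-64 |
Completion: P1=62  P2=58  P3=55  P4=52  P5=15  P6=64  P7=12
Turnaround (C−A): P1=60  P2=58  P3=45  P4=45  P5=5  P6=54  P7=12
Waiting times: P1=46, P2=44, P3=36, P4=36, P5=4, P6=41, P7=8
Average waiting = (46+44+36+36+4+41+8) / 7 = 215/7 = 30.71

30.71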